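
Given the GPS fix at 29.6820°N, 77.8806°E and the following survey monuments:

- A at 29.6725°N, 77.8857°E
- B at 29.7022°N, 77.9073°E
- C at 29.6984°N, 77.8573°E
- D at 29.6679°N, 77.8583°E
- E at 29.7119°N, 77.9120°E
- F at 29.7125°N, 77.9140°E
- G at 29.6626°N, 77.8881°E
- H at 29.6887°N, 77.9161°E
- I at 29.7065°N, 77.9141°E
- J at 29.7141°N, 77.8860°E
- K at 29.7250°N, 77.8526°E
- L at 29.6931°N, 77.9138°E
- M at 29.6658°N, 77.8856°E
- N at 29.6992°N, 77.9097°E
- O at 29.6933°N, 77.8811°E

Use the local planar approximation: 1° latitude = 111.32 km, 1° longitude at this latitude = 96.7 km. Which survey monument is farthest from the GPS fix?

Distances from 29.6820°N, 77.8806°E:
A: √((-0.0095·111.32)² + (0.0051·96.7)²) = √(1.118391 + 0.243217) = 1.1669 km
B: √((0.0202·111.32)² + (0.0267·96.7)²) = √(5.056490 + 6.666156) = 3.4238 km
C: √((0.0164·111.32)² + (-0.0233·96.7)²) = √(3.332991 + 5.076505) = 2.8999 km
D: √((-0.0141·111.32)² + (-0.0223·96.7)²) = √(2.463682 + 4.650104) = 2.6672 km
E: √((0.0299·111.32)² + (0.0314·96.7)²) = √(11.078699 + 9.219604) = 4.5054 km
F: √((0.0305·111.32)² + (0.0334·96.7)²) = √(11.527790 + 10.431479) = 4.6861 km
G: √((-0.0194·111.32)² + (0.0075·96.7)²) = √(4.663907 + 0.525988) = 2.2781 km
H: √((0.0067·111.32)² + (0.0355·96.7)²) = √(0.556283 + 11.784459) = 3.5129 km
I: √((0.0245·111.32)² + (0.0335·96.7)²) = √(7.438383 + 10.494036) = 4.2347 km
J: √((0.0321·111.32)² + (0.0054·96.7)²) = √(12.768987 + 0.272672) = 3.6113 km
K: √((0.0430·111.32)² + (-0.0280·96.7)²) = √(22.913071 + 7.331098) = 5.4995 km
L: √((0.0111·111.32)² + (0.0332·96.7)²) = √(1.526836 + 10.306925) = 3.4400 km
M: √((-0.0162·111.32)² + (0.0050·96.7)²) = √(3.252194 + 0.233772) = 1.8671 km
N: √((0.0172·111.32)² + (0.0291·96.7)²) = √(3.666091 + 7.918427) = 3.4036 km
O: √((0.0113·111.32)² + (0.0005·96.7)²) = √(1.582353 + 0.002338) = 1.2588 km
Maximum: K at 5.4995 km.

K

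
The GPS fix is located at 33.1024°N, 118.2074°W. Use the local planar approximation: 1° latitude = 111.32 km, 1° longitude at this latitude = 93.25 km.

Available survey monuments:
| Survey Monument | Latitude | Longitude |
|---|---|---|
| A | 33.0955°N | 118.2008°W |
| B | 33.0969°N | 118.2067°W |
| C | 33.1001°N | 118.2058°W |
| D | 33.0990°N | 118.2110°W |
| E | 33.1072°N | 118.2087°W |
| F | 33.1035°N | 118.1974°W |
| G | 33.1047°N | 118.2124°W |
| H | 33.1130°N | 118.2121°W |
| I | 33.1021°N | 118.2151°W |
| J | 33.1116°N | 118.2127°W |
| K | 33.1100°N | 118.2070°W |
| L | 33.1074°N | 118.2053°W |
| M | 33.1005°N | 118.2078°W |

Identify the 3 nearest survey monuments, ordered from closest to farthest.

Distances from 33.1024°N, 118.2074°W:
A: √((-0.0069·111.32)² + (0.0066·93.25)²) = √(0.589990 + 0.378779) = 0.9843 km
B: √((-0.0055·111.32)² + (0.0007·93.25)²) = √(0.374862 + 0.004261) = 0.6157 km
C: √((-0.0023·111.32)² + (0.0016·93.25)²) = √(0.065554 + 0.022261) = 0.2963 km
D: √((-0.0034·111.32)² + (-0.0036·93.25)²) = √(0.143253 + 0.112694) = 0.5059 km
E: √((0.0048·111.32)² + (-0.0013·93.25)²) = √(0.285515 + 0.014696) = 0.5479 km
F: √((0.0011·111.32)² + (0.0100·93.25)²) = √(0.014994 + 0.869556) = 0.9405 km
G: √((0.0023·111.32)² + (-0.0050·93.25)²) = √(0.065554 + 0.217389) = 0.5319 km
H: √((0.0106·111.32)² + (-0.0047·93.25)²) = √(1.392381 + 0.192085) = 1.2588 km
I: √((-0.0003·111.32)² + (-0.0077·93.25)²) = √(0.001115 + 0.515560) = 0.7188 km
J: √((0.0092·111.32)² + (-0.0053·93.25)²) = √(1.048871 + 0.244258) = 1.1372 km
K: √((0.0076·111.32)² + (0.0004·93.25)²) = √(0.715770 + 0.001391) = 0.8469 km
L: √((0.0050·111.32)² + (0.0021·93.25)²) = √(0.309804 + 0.038347) = 0.5900 km
M: √((-0.0019·111.32)² + (-0.0004·93.25)²) = √(0.044736 + 0.001391) = 0.2148 km
Sorted: M (0.2148 km) < C (0.2963 km) < D (0.5059 km) < G (0.5319 km) < E (0.5479 km) < …

M, C, D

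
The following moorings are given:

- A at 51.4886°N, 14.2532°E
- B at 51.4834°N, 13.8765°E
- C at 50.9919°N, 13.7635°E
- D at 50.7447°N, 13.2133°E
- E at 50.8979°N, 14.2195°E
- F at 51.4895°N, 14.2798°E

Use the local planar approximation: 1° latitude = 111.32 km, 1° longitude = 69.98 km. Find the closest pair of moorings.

Pairwise distances:
A–B: 26.3678 km
A–C: 65.0512 km
A–D: 110.2427 km
A–E: 65.7990 km
A–F: 1.8642 km
B–C: 55.2823 km
B–D: 94.4250 km
B–E: 69.4572 km
B–F: 28.2311 km
C–D: 47.3259 km
C–E: 33.5828 km
C–F: 66.1346 km
D–E: 72.4497 km
D–F: 111.5547 km
E–F: 65.9920 km
Closest pair: A–F at 1.8642 km.

A and F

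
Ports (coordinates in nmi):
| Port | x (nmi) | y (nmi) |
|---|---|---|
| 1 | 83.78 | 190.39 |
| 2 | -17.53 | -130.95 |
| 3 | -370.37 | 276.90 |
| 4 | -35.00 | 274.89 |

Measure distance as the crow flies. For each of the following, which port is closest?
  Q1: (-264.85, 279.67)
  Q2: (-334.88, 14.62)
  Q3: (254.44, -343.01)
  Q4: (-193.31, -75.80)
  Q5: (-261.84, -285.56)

Q1→3; Q2→3; Q3→2; Q4→2; Q5→2

Q1 at (-264.85, 279.67):
  1: 359.88 nmi
  2: 479.35 nmi
  3: 105.56 nmi
  4: 229.90 nmi
  → nearest: 3 (105.56 nmi)
Q2 at (-334.88, 14.62):
  1: 454.06 nmi
  2: 349.14 nmi
  3: 264.67 nmi
  4: 397.07 nmi
  → nearest: 3 (264.67 nmi)
Q3 at (254.44, -343.01):
  1: 560.04 nmi
  2: 344.87 nmi
  3: 880.16 nmi
  4: 682.33 nmi
  → nearest: 2 (344.87 nmi)
Q4 at (-193.31, -75.80):
  1: 384.23 nmi
  2: 184.23 nmi
  3: 394.65 nmi
  4: 384.77 nmi
  → nearest: 2 (184.23 nmi)
Q5 at (-261.84, -285.56):
  1: 588.20 nmi
  2: 289.12 nmi
  3: 572.84 nmi
  4: 604.62 nmi
  → nearest: 2 (289.12 nmi)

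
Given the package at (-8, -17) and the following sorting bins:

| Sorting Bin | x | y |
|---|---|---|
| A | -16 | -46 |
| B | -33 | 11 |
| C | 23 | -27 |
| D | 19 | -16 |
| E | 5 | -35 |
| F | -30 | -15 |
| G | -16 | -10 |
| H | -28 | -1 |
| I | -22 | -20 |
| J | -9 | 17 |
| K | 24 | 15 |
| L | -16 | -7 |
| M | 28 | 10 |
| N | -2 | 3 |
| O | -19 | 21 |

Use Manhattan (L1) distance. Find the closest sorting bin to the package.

G

Distances from (-8, -17):
A: |-8| + |-29| = 8 + 29 = 37
B: |-25| + |28| = 25 + 28 = 53
C: |31| + |-10| = 31 + 10 = 41
D: |27| + |1| = 27 + 1 = 28
E: |13| + |-18| = 13 + 18 = 31
F: |-22| + |2| = 22 + 2 = 24
G: |-8| + |7| = 8 + 7 = 15
H: |-20| + |16| = 20 + 16 = 36
I: |-14| + |-3| = 14 + 3 = 17
J: |-1| + |34| = 1 + 34 = 35
K: |32| + |32| = 32 + 32 = 64
L: |-8| + |10| = 8 + 10 = 18
M: |36| + |27| = 36 + 27 = 63
N: |6| + |20| = 6 + 20 = 26
O: |-11| + |38| = 11 + 38 = 49
Minimum: G at 15.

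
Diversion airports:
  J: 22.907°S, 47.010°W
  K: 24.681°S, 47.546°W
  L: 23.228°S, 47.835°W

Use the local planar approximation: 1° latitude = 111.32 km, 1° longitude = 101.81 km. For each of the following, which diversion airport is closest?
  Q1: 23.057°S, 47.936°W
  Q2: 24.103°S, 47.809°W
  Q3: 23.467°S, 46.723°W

Q1→L; Q2→K; Q3→J

Q1 at 23.057°S, 47.936°W:
  J: 95.743 km
  K: 185.093 km
  L: 21.635 km
  → nearest: L (21.635 km)
Q2 at 24.103°S, 47.809°W:
  J: 156.023 km
  K: 69.692 km
  L: 97.441 km
  → nearest: K (69.692 km)
Q3 at 23.467°S, 46.723°W:
  J: 68.847 km
  K: 159.010 km
  L: 116.297 km
  → nearest: J (68.847 km)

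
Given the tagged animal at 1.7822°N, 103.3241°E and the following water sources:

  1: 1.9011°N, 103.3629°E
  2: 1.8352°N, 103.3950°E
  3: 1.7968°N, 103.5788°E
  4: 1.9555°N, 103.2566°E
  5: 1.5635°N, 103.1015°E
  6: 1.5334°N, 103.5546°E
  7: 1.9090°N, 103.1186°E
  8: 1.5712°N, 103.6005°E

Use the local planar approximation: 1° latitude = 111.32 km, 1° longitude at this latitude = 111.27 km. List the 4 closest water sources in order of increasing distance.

2, 1, 4, 7

Distances from 1.7822°N, 103.3241°E:
1: √((0.1189·111.32)² + (0.0388·111.27)²) = √(175.190319 + 18.638872) = 13.9223 km
2: √((0.0530·111.32)² + (0.0709·111.27)²) = √(34.809528 + 62.236999) = 9.8512 km
3: √((0.0146·111.32)² + (0.2547·111.27)²) = √(2.641509 + 803.182183) = 28.3870 km
4: √((0.1733·111.32)² + (-0.0675·111.27)²) = √(372.171850 + 56.410990) = 20.7022 km
5: √((-0.2187·111.32)² + (-0.2226·111.27)²) = √(592.712329 + 613.488599) = 34.7304 km
6: √((-0.2488·111.32)² + (0.2305·111.27)²) = √(767.091459 + 657.806311) = 37.7478 km
7: √((0.1268·111.32)² + (-0.2055·111.27)²) = √(199.243840 + 522.853270) = 26.8719 km
8: √((-0.2110·111.32)² + (0.2764·111.27)²) = √(551.710572 + 945.871747) = 38.6986 km
Sorted: 2 (9.8512 km) < 1 (13.9223 km) < 4 (20.7022 km) < 7 (26.8719 km) < 3 (28.3870 km) < 5 (34.7304 km) < …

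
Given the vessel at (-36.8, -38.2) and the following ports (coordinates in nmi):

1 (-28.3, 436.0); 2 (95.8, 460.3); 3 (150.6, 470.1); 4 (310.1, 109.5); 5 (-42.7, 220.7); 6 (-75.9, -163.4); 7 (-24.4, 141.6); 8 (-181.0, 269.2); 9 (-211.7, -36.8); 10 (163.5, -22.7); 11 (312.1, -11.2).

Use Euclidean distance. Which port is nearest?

Distances from (-36.8, -38.2):
1: √((8.5)² + (474.2)²) = √(72.250 + 224865.640) = 474.3 nmi
2: √((132.6)² + (498.5)²) = √(17582.760 + 248502.250) = 515.8 nmi
3: √((187.4)² + (508.3)²) = √(35118.760 + 258368.890) = 541.7 nmi
4: √((346.9)² + (147.7)²) = √(120339.610 + 21815.290) = 377.0 nmi
5: √((-5.9)² + (258.9)²) = √(34.810 + 67029.210) = 259.0 nmi
6: √((-39.1)² + (-125.2)²) = √(1528.810 + 15675.040) = 131.2 nmi
7: √((12.4)² + (179.8)²) = √(153.760 + 32328.040) = 180.2 nmi
8: √((-144.2)² + (307.4)²) = √(20793.640 + 94494.760) = 339.5 nmi
9: √((-174.9)² + (1.4)²) = √(30590.010 + 1.960) = 174.9 nmi
10: √((200.3)² + (15.5)²) = √(40120.090 + 240.250) = 200.9 nmi
11: √((348.9)² + (27.0)²) = √(121731.210 + 729.000) = 349.9 nmi
Minimum: 6 at 131.2 nmi.

6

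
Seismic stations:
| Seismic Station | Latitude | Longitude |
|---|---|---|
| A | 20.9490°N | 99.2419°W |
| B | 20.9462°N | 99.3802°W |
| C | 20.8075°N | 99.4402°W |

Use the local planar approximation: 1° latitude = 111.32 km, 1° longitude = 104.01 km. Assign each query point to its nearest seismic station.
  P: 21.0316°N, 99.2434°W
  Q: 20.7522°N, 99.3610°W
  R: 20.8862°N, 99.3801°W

P at 21.0316°N, 99.2434°W:
  A: 9.1964 km
  B: 17.1123 km
  C: 32.2696 km
  → nearest: A (9.1964 km)
Q at 20.7522°N, 99.3610°W:
  A: 25.1675 km
  B: 21.6882 km
  C: 10.2837 km
  → nearest: C (10.2837 km)
R at 20.8862°N, 99.3801°W:
  A: 15.9840 km
  B: 6.6792 km
  C: 10.7623 km
  → nearest: B (6.6792 km)

P→A; Q→C; R→B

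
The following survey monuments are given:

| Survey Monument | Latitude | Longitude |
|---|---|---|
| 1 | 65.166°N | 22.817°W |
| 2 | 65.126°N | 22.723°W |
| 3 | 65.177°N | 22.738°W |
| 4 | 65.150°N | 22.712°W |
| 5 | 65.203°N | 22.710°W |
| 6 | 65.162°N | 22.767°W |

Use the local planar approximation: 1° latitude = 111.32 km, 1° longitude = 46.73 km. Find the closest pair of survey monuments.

Pairwise distances:
1–2: √((-0.040·111.32)² + (0.094·46.73)²) = √(19.82743 + 19.29511) = 6.255 km
1–3: √((0.011·111.32)² + (0.079·46.73)²) = √(1.49945 + 13.62843) = 3.889 km
1–4: √((-0.016·111.32)² + (0.105·46.73)²) = √(3.17239 + 24.07521) = 5.220 km
1–5: √((0.037·111.32)² + (0.107·46.73)²) = √(16.96484 + 25.00110) = 6.478 km
1–6: √((-0.004·111.32)² + (0.050·46.73)²) = √(0.19827 + 5.45923) = 2.379 km
2–3: √((0.051·111.32)² + (-0.015·46.73)²) = √(32.23196 + 0.49133) = 5.720 km
2–4: √((0.024·111.32)² + (0.011·46.73)²) = √(7.13787 + 0.26423) = 2.721 km
2–5: √((0.077·111.32)² + (0.013·46.73)²) = √(73.47301 + 0.36904) = 8.593 km
2–6: √((0.036·111.32)² + (-0.044·46.73)²) = √(16.06022 + 4.22763) = 4.504 km
3–4: √((-0.027·111.32)² + (0.026·46.73)²) = √(9.03387 + 1.47618) = 3.242 km
3–5: √((0.026·111.32)² + (0.028·46.73)²) = √(8.37709 + 1.71202) = 3.176 km
3–6: √((-0.015·111.32)² + (-0.029·46.73)²) = √(2.78823 + 1.83649) = 2.151 km
4–5: √((0.053·111.32)² + (0.002·46.73)²) = √(34.80953 + 0.00873) = 5.901 km
4–6: √((0.012·111.32)² + (-0.055·46.73)²) = √(1.78447 + 6.60567) = 2.897 km
5–6: √((-0.041·111.32)² + (-0.057·46.73)²) = √(20.83119 + 7.09482) = 5.285 km
Closest pair: 3–6 at 2.151 km.

3 and 6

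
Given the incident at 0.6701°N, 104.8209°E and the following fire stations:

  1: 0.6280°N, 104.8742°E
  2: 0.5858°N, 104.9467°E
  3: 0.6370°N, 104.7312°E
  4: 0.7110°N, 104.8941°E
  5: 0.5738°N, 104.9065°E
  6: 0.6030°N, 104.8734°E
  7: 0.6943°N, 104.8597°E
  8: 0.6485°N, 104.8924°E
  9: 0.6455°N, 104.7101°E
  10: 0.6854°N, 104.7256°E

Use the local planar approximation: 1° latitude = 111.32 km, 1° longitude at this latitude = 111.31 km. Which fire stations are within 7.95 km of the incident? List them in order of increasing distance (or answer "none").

Distances from 0.6701°N, 104.8209°E:
1: √((-0.0421·111.32)² + (0.0533·111.31)²) = √(21.963957 + 35.198389) = 7.5606 km
2: √((-0.0843·111.32)² + (0.1258·111.31)²) = √(88.064636 + 196.078352) = 16.8565 km
3: √((-0.0331·111.32)² + (-0.0897·111.31)²) = √(13.576955 + 99.690380) = 10.6427 km
4: √((0.0409·111.32)² + (0.0732·111.31)²) = √(20.729700 + 66.388144) = 9.3337 km
5: √((-0.0963·111.32)² + (0.0856·111.31)²) = √(114.920887 + 90.785376) = 14.3425 km
6: √((-0.0671·111.32)² + (0.0525·111.31)²) = √(55.794506 + 34.149706) = 9.4839 km
7: √((0.0242·111.32)² + (0.0388·111.31)²) = √(7.257334 + 18.652275) = 5.0901 km
8: √((-0.0216·111.32)² + (0.0715·111.31)²) = √(5.781678 + 63.340349) = 8.3140 km
9: √((-0.0246·111.32)² + (-0.1108·111.31)²) = √(7.499229 + 152.106540) = 12.6335 km
10: √((0.0153·111.32)² + (-0.0953·111.31)²) = √(2.900877 + 112.526333) = 10.7437 km
Threshold 7.95 km: 7 (5.0901 km), 1 (7.5606 km) are within range.

7, 1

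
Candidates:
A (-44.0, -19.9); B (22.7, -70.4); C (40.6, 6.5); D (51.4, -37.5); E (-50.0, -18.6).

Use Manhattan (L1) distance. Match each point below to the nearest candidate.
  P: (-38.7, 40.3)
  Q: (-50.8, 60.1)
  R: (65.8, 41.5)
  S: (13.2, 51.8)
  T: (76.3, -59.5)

P→A; Q→E; R→C; S→C; T→D

P at (-38.7, 40.3):
  A: 65.5
  B: 172.1
  C: 113.1
  D: 167.9
  E: 70.2
  → nearest: A (65.5)
Q at (-50.8, 60.1):
  A: 86.8
  B: 204.0
  C: 145.0
  D: 199.8
  E: 79.5
  → nearest: E (79.5)
R at (65.8, 41.5):
  A: 171.2
  B: 155.0
  C: 60.2
  D: 93.4
  E: 175.9
  → nearest: C (60.2)
S at (13.2, 51.8):
  A: 128.9
  B: 131.7
  C: 72.7
  D: 127.5
  E: 133.6
  → nearest: C (72.7)
T at (76.3, -59.5):
  A: 159.9
  B: 64.5
  C: 101.7
  D: 46.9
  E: 167.2
  → nearest: D (46.9)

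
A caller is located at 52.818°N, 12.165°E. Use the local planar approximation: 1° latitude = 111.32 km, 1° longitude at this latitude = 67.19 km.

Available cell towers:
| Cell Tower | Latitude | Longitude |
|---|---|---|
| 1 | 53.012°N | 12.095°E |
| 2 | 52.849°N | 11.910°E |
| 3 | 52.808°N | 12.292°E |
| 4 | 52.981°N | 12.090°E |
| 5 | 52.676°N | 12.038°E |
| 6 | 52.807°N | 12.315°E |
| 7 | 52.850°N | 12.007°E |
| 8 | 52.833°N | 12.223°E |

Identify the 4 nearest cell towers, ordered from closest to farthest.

Distances from 52.818°N, 12.165°E:
1: 22.102 km
2: 17.478 km
3: 8.605 km
4: 18.832 km
5: 17.964 km
6: 10.153 km
7: 11.198 km
8: 4.240 km
Sorted: 8 (4.240 km) < 3 (8.605 km) < 6 (10.153 km) < 7 (11.198 km) < 2 (17.478 km) < 5 (17.964 km) < …

8, 3, 6, 7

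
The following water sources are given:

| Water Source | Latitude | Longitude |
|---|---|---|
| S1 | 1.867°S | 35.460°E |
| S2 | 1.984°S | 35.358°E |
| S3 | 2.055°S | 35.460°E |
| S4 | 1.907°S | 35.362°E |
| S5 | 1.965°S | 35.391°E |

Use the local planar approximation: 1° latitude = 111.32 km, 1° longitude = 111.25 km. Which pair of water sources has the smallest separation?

Pairwise distances:
S1–S2: √((-0.117·111.32)² + (-0.102·111.25)²) = √(169.63604 + 128.76576) = 17.274 km
S1–S3: √((-0.188·111.32)² + (0.000·111.25)²) = √(437.98788 + 0.00000) = 20.928 km
S1–S4: √((-0.040·111.32)² + (-0.098·111.25)²) = √(19.82743 + 118.86451) = 11.777 km
S1–S5: √((-0.098·111.32)² + (-0.069·111.25)²) = √(119.01414 + 58.92481) = 13.339 km
S2–S3: √((-0.071·111.32)² + (0.102·111.25)²) = √(62.46879 + 128.76576) = 13.829 km
S2–S4: √((0.077·111.32)² + (0.004·111.25)²) = √(73.47301 + 0.19803) = 8.583 km
S2–S5: √((0.019·111.32)² + (0.033·111.25)²) = √(4.47356 + 13.47808) = 4.237 km
S3–S4: √((0.148·111.32)² + (-0.098·111.25)²) = √(271.43749 + 118.86451) = 19.756 km
S3–S5: √((0.090·111.32)² + (-0.069·111.25)²) = √(100.37635 + 58.92481) = 12.621 km
S4–S5: √((-0.058·111.32)² + (0.029·111.25)²) = √(41.68717 + 10.40869) = 7.218 km
Closest pair: S2–S5 at 4.237 km.

S2 and S5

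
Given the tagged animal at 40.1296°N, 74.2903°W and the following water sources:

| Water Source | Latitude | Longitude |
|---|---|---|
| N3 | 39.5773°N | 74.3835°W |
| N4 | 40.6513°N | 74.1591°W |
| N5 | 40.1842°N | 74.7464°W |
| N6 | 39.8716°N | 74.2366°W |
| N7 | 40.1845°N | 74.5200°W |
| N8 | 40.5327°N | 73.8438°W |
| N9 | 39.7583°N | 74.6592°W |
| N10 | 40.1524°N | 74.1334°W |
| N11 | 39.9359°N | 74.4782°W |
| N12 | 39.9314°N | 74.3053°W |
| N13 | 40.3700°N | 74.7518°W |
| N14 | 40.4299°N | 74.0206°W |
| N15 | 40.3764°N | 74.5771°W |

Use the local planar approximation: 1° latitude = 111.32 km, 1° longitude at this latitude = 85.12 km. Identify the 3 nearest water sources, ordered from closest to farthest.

N10, N7, N12

Distances from 40.1296°N, 74.2903°W:
N3: √((-0.5523·111.32)² + (-0.0932·85.12)²) = √(3780.040751 + 62.935408) = 61.9917 km
N4: √((0.5217·111.32)² + (0.1312·85.12)²) = √(3372.780426 + 124.718506) = 59.1397 km
N5: √((0.0546·111.32)² + (-0.4561·85.12)²) = √(36.942959 + 1507.243343) = 39.2961 km
N6: √((-0.2580·111.32)² + (0.0537·85.12)²) = √(824.870567 + 20.893529) = 29.0820 km
N7: √((0.0549·111.32)² + (-0.2297·85.12)²) = √(37.350041 + 382.283207) = 20.4850 km
N8: √((0.4031·111.32)² + (0.4465·85.12)²) = √(2013.594386 + 1444.462117) = 58.8052 km
N9: √((-0.3713·111.32)² + (-0.3689·85.12)²) = √(1708.426478 + 986.008231) = 51.9079 km
N10: √((0.0228·111.32)² + (0.1569·85.12)²) = √(6.441931 + 178.364786) = 13.5944 km
N11: √((-0.1937·111.32)² + (-0.1879·85.12)²) = √(464.949341 + 255.809571) = 26.8470 km
N12: √((-0.1982·111.32)² + (-0.0150·85.12)²) = √(486.803504 + 1.630218) = 22.1005 km
N13: √((0.2404·111.32)² + (-0.4615·85.12)²) = √(716.168676 + 1543.144661) = 47.5322 km
N14: √((0.3003·111.32)² + (0.2697·85.12)²) = √(1117.524517 + 527.017605) = 40.5530 km
N15: √((0.2468·111.32)² + (-0.2868·85.12)²) = √(754.808368 + 595.966055) = 36.7529 km
Sorted: N10 (13.5944 km) < N7 (20.4850 km) < N12 (22.1005 km) < N11 (26.8470 km) < N6 (29.0820 km) < …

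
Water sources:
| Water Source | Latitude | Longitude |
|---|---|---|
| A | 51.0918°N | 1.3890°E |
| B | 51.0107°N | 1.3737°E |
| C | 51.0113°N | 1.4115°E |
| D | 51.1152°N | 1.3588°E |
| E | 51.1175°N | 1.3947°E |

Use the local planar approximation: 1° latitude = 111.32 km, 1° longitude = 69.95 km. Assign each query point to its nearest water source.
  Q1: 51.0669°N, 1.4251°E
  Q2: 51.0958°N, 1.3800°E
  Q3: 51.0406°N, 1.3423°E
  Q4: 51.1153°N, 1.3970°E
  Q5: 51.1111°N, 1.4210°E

Q1→A; Q2→A; Q3→B; Q4→E; Q5→E

Q1 at 51.0669°N, 1.4251°E:
  A: √((0.0249·111.32)² + (-0.0361·69.95)²) = √(7.683252 + 6.376610) = 3.7496 km
  B: √((-0.0562·111.32)² + (-0.0514·69.95)²) = √(39.139838 + 12.927117) = 7.2157 km
  C: √((-0.0556·111.32)² + (-0.0136·69.95)²) = √(38.308573 + 0.905010) = 6.2621 km
  D: √((0.0483·111.32)² + (-0.0663·69.95)²) = √(28.909505 + 21.508122) = 7.1005 km
  E: √((0.0506·111.32)² + (-0.0304·69.95)²) = √(31.728346 + 4.521917) = 6.0208 km
  → nearest: A (3.7496 km)
Q2 at 51.0958°N, 1.3800°E:
  A: √((-0.0040·111.32)² + (0.0090·69.95)²) = √(0.198274 + 0.396333) = 0.7711 km
  B: √((-0.0851·111.32)² + (-0.0063·69.95)²) = √(89.744019 + 0.194203) = 9.4836 km
  C: √((-0.0845·111.32)² + (0.0315·69.95)²) = √(88.482995 + 4.855082) = 9.6612 km
  D: √((0.0194·111.32)² + (-0.0212·69.95)²) = √(4.663907 + 2.199111) = 2.6197 km
  E: √((0.0217·111.32)² + (0.0147·69.95)²) = √(5.835336 + 1.057329) = 2.6254 km
  → nearest: A (0.7711 km)
Q3 at 51.0406°N, 1.3423°E:
  A: √((0.0512·111.32)² + (0.0467·69.95)²) = √(32.485258 + 10.671100) = 6.5693 km
  B: √((-0.0299·111.32)² + (0.0314·69.95)²) = √(11.078699 + 4.824305) = 3.9879 km
  C: √((-0.0293·111.32)² + (0.0692·69.95)²) = √(10.638530 + 23.430827) = 5.8369 km
  D: √((0.0746·111.32)² + (0.0165·69.95)²) = √(68.964255 + 1.332120) = 8.3843 km
  E: √((0.0769·111.32)² + (0.0524·69.95)²) = √(73.282297 + 13.435011) = 9.3122 km
  → nearest: B (3.9879 km)
Q4 at 51.1153°N, 1.3970°E:
  A: √((-0.0235·111.32)² + (-0.0080·69.95)²) = √(6.843561 + 0.313152) = 2.6752 km
  B: √((-0.1046·111.32)² + (-0.0233·69.95)²) = √(135.584413 + 2.656362) = 11.7576 km
  C: √((-0.1040·111.32)² + (0.0145·69.95)²) = √(134.033412 + 1.028754) = 11.6216 km
  D: √((-0.0001·111.32)² + (-0.0382·69.95)²) = √(0.000124 + 7.140065) = 2.6721 km
  E: √((0.0022·111.32)² + (-0.0023·69.95)²) = √(0.059978 + 0.025884) = 0.2930 km
  → nearest: E (0.2930 km)
Q5 at 51.1111°N, 1.4210°E:
  A: √((-0.0193·111.32)² + (-0.0320·69.95)²) = √(4.615949 + 5.010435) = 3.1026 km
  B: √((-0.1004·111.32)² + (-0.0473·69.95)²) = √(124.914778 + 10.947066) = 11.6560 km
  C: √((-0.0998·111.32)² + (-0.0095·69.95)²) = √(123.426234 + 0.441593) = 11.1296 km
  D: √((0.0041·111.32)² + (-0.0622·69.95)²) = √(0.208312 + 18.930244) = 4.3748 km
  E: √((0.0064·111.32)² + (-0.0263·69.95)²) = √(0.507582 + 3.384441) = 1.9728 km
  → nearest: E (1.9728 km)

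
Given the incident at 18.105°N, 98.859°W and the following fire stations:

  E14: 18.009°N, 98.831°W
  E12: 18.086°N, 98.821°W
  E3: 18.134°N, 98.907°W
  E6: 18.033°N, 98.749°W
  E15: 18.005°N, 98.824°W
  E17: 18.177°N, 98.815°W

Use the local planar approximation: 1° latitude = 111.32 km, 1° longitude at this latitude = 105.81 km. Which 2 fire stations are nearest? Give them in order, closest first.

Distances from 18.105°N, 98.859°W:
E14: 11.090 km
E12: 4.543 km
E3: 6.018 km
E6: 14.132 km
E15: 11.732 km
E17: 9.269 km
Sorted: E12 (4.543 km) < E3 (6.018 km) < E17 (9.269 km) < E14 (11.090 km) < …

E12, E3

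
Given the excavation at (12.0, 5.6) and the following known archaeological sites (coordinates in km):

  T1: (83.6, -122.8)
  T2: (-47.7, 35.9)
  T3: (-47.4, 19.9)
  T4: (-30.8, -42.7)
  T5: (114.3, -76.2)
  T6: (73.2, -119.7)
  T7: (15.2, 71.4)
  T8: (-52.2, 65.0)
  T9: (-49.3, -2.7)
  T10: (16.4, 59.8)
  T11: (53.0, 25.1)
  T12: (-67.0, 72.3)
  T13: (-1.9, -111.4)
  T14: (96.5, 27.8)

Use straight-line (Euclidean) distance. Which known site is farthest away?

Distances from (12.0, 5.6):
T1: √((71.6)² + (-128.4)²) = √(5126.560 + 16486.560) = 147.0 km
T2: √((-59.7)² + (30.3)²) = √(3564.090 + 918.090) = 66.9 km
T3: √((-59.4)² + (14.3)²) = √(3528.360 + 204.490) = 61.1 km
T4: √((-42.8)² + (-48.3)²) = √(1831.840 + 2332.890) = 64.5 km
T5: √((102.3)² + (-81.8)²) = √(10465.290 + 6691.240) = 131.0 km
T6: √((61.2)² + (-125.3)²) = √(3745.440 + 15700.090) = 139.4 km
T7: √((3.2)² + (65.8)²) = √(10.240 + 4329.640) = 65.9 km
T8: √((-64.2)² + (59.4)²) = √(4121.640 + 3528.360) = 87.5 km
T9: √((-61.3)² + (-8.3)²) = √(3757.690 + 68.890) = 61.9 km
T10: √((4.4)² + (54.2)²) = √(19.360 + 2937.640) = 54.4 km
T11: √((41.0)² + (19.5)²) = √(1681.000 + 380.250) = 45.4 km
T12: √((-79.0)² + (66.7)²) = √(6241.000 + 4448.890) = 103.4 km
T13: √((-13.9)² + (-117.0)²) = √(193.210 + 13689.000) = 117.8 km
T14: √((84.5)² + (22.2)²) = √(7140.250 + 492.840) = 87.4 km
Maximum: T1 at 147.0 km.

T1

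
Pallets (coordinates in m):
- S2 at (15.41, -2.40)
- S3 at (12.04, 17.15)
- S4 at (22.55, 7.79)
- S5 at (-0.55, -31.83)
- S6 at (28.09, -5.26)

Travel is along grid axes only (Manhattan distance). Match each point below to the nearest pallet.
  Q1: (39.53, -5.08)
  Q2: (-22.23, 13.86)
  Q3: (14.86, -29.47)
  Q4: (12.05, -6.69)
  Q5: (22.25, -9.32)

Q1 at (39.53, -5.08):
  S2: 26.80 m
  S3: 49.72 m
  S4: 29.85 m
  S5: 66.83 m
  S6: 11.62 m
  → nearest: S6 (11.62 m)
Q2 at (-22.23, 13.86):
  S2: 53.90 m
  S3: 37.56 m
  S4: 50.85 m
  S5: 67.37 m
  S6: 69.44 m
  → nearest: S3 (37.56 m)
Q3 at (14.86, -29.47):
  S2: 27.62 m
  S3: 49.44 m
  S4: 44.95 m
  S5: 17.77 m
  S6: 37.44 m
  → nearest: S5 (17.77 m)
Q4 at (12.05, -6.69):
  S2: 7.65 m
  S3: 23.85 m
  S4: 24.98 m
  S5: 37.74 m
  S6: 17.47 m
  → nearest: S2 (7.65 m)
Q5 at (22.25, -9.32):
  S2: 13.76 m
  S3: 36.68 m
  S4: 17.41 m
  S5: 45.31 m
  S6: 9.90 m
  → nearest: S6 (9.90 m)

Q1→S6; Q2→S3; Q3→S5; Q4→S2; Q5→S6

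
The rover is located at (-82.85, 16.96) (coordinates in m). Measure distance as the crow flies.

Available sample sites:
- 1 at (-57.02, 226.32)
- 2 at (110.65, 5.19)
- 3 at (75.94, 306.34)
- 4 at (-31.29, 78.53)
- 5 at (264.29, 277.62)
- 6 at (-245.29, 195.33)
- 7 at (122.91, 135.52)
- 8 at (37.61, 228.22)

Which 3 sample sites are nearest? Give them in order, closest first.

Distances from (-82.85, 16.96):
1: 210.95 m
2: 193.86 m
3: 330.08 m
4: 80.31 m
5: 434.11 m
6: 241.25 m
7: 237.47 m
8: 243.19 m
Sorted: 4 (80.31 m) < 2 (193.86 m) < 1 (210.95 m) < 7 (237.47 m) < 6 (241.25 m) < …

4, 2, 1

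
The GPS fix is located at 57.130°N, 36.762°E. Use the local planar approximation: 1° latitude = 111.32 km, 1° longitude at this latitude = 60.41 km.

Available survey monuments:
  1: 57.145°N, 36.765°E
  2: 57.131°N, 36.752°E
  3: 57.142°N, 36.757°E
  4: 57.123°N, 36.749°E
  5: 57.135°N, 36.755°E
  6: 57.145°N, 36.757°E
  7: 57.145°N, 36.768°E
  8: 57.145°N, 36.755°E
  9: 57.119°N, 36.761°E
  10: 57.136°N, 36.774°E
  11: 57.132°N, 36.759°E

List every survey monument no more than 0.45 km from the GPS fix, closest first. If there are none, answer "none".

11

Distances from 57.130°N, 36.762°E:
1: √((0.015·111.32)² + (0.003·60.41)²) = √(2.78823 + 0.03284) = 1.680 km
2: √((0.001·111.32)² + (-0.010·60.41)²) = √(0.01239 + 0.36494) = 0.614 km
3: √((0.012·111.32)² + (-0.005·60.41)²) = √(1.78447 + 0.09123) = 1.370 km
4: √((-0.007·111.32)² + (-0.013·60.41)²) = √(0.60721 + 0.61674) = 1.106 km
5: √((0.005·111.32)² + (-0.007·60.41)²) = √(0.30980 + 0.17882) = 0.699 km
6: √((0.015·111.32)² + (-0.005·60.41)²) = √(2.78823 + 0.09123) = 1.697 km
7: √((0.015·111.32)² + (0.006·60.41)²) = √(2.78823 + 0.13138) = 1.709 km
8: √((0.015·111.32)² + (-0.007·60.41)²) = √(2.78823 + 0.17882) = 1.723 km
9: √((-0.011·111.32)² + (-0.001·60.41)²) = √(1.49945 + 0.00365) = 1.226 km
10: √((0.006·111.32)² + (0.012·60.41)²) = √(0.44612 + 0.52551) = 0.986 km
11: √((0.002·111.32)² + (-0.003·60.41)²) = √(0.04957 + 0.03284) = 0.287 km
Threshold 0.45 km: 11 (0.287 km) is within range.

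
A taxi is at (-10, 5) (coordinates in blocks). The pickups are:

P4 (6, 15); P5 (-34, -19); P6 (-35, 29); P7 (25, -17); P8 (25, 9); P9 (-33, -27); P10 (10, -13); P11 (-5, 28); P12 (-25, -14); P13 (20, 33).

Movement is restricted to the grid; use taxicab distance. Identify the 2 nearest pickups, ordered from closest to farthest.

P4, P11

Distances from (-10, 5):
P4: |16| + |10| = 16 + 10 = 26 blocks
P5: |-24| + |-24| = 24 + 24 = 48 blocks
P6: |-25| + |24| = 25 + 24 = 49 blocks
P7: |35| + |-22| = 35 + 22 = 57 blocks
P8: |35| + |4| = 35 + 4 = 39 blocks
P9: |-23| + |-32| = 23 + 32 = 55 blocks
P10: |20| + |-18| = 20 + 18 = 38 blocks
P11: |5| + |23| = 5 + 23 = 28 blocks
P12: |-15| + |-19| = 15 + 19 = 34 blocks
P13: |30| + |28| = 30 + 28 = 58 blocks
Sorted: P4 (26 blocks) < P11 (28 blocks) < P12 (34 blocks) < P10 (38 blocks) < …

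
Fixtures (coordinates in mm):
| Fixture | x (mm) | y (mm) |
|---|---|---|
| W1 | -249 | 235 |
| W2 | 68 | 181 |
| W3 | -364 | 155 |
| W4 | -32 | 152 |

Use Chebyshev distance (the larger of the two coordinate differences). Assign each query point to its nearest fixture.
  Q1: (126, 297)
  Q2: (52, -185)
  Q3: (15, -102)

Q1→W2; Q2→W4; Q3→W4

Q1 at (126, 297):
  W1: max(|-375|, |-62|) = 375 mm
  W2: max(|-58|, |-116|) = 116 mm
  W3: max(|-490|, |-142|) = 490 mm
  W4: max(|-158|, |-145|) = 158 mm
  → nearest: W2 (116 mm)
Q2 at (52, -185):
  W1: max(|-301|, |420|) = 420 mm
  W2: max(|16|, |366|) = 366 mm
  W3: max(|-416|, |340|) = 416 mm
  W4: max(|-84|, |337|) = 337 mm
  → nearest: W4 (337 mm)
Q3 at (15, -102):
  W1: max(|-264|, |337|) = 337 mm
  W2: max(|53|, |283|) = 283 mm
  W3: max(|-379|, |257|) = 379 mm
  W4: max(|-47|, |254|) = 254 mm
  → nearest: W4 (254 mm)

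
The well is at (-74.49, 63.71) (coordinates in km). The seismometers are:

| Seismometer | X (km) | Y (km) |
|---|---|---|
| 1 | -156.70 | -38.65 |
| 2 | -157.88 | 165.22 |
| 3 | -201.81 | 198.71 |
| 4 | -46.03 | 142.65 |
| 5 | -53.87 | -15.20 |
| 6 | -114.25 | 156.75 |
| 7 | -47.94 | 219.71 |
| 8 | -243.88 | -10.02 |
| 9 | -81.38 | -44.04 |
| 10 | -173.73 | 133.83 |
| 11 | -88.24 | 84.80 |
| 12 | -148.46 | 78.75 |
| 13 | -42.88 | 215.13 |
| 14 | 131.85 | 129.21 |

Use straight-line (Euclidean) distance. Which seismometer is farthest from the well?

Distances from (-74.49, 63.71):
1: √((-82.21)² + (-102.36)²) = √(6758.4841 + 10477.5696) = 131.29 km
2: √((-83.39)² + (101.51)²) = √(6953.8921 + 10304.2801) = 131.37 km
3: √((-127.32)² + (135.00)²) = √(16210.3824 + 18225.0000) = 185.57 km
4: √((28.46)² + (78.94)²) = √(809.9716 + 6231.5236) = 83.91 km
5: √((20.62)² + (-78.91)²) = √(425.1844 + 6226.7881) = 81.56 km
6: √((-39.76)² + (93.04)²) = √(1580.8576 + 8656.4416) = 101.18 km
7: √((26.55)² + (156.00)²) = √(704.9025 + 24336.0000) = 158.24 km
8: √((-169.39)² + (-73.73)²) = √(28692.9721 + 5436.1129) = 184.74 km
9: √((-6.89)² + (-107.75)²) = √(47.4721 + 11610.0625) = 107.97 km
10: √((-99.24)² + (70.12)²) = √(9848.5776 + 4916.8144) = 121.51 km
11: √((-13.75)² + (21.09)²) = √(189.0625 + 444.7881) = 25.18 km
12: √((-73.97)² + (15.04)²) = √(5471.5609 + 226.2016) = 75.48 km
13: √((31.61)² + (151.42)²) = √(999.1921 + 22928.0164) = 154.68 km
14: √((206.34)² + (65.50)²) = √(42576.1956 + 4290.2500) = 216.49 km
Maximum: 14 at 216.49 km.

14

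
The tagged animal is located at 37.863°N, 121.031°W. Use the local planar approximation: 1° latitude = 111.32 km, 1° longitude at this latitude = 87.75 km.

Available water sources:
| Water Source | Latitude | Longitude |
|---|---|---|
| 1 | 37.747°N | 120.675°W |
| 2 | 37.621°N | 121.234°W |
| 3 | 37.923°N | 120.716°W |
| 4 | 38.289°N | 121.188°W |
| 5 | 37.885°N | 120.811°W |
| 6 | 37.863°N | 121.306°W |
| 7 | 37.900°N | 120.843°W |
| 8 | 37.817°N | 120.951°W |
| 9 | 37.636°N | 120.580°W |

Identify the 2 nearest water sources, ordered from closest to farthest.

8, 7

Distances from 37.863°N, 121.031°W:
1: 33.803 km
2: 32.296 km
3: 28.437 km
4: 49.383 km
5: 19.460 km
6: 24.131 km
7: 17.003 km
8: 8.689 km
9: 46.955 km
Sorted: 8 (8.689 km) < 7 (17.003 km) < 5 (19.460 km) < 6 (24.131 km) < …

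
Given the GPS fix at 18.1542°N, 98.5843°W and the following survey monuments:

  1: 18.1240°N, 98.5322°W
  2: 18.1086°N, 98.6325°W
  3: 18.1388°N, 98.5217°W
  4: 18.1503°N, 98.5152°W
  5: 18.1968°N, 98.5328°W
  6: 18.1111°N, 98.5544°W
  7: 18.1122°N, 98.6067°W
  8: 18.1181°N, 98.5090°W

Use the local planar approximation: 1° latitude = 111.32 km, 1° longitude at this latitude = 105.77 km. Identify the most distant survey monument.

8

Distances from 18.1542°N, 98.5843°W:
1: √((-0.0302·111.32)² + (0.0521·105.77)²) = √(11.302130 + 30.366900) = 6.4552 km
2: √((-0.0456·111.32)² + (-0.0482·105.77)²) = √(25.767725 + 25.990766) = 7.1943 km
3: √((-0.0154·111.32)² + (0.0626·105.77)²) = √(2.938920 + 43.840316) = 6.8395 km
4: √((-0.0039·111.32)² + (0.0691·105.77)²) = √(0.188484 + 53.417198) = 7.3216 km
5: √((0.0426·111.32)² + (0.0515·105.77)²) = √(22.488764 + 29.671498) = 7.2222 km
6: √((-0.0431·111.32)² + (0.0299·105.77)²) = √(23.019768 + 10.001552) = 5.7464 km
7: √((-0.0420·111.32)² + (-0.0224·105.77)²) = √(21.859739 + 5.613336) = 5.2415 km
8: √((-0.0361·111.32)² + (0.0753·105.77)²) = √(16.149564 + 63.432958) = 8.9209 km
Maximum: 8 at 8.9209 km.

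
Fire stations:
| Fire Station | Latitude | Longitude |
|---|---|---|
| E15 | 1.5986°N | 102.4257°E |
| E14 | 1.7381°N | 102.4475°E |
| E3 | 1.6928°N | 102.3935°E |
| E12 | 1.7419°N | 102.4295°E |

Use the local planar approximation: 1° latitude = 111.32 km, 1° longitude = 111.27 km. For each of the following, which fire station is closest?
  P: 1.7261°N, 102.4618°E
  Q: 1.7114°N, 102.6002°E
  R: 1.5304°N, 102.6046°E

P at 1.7261°N, 102.4618°E:
  E15: √((-0.1275·111.32)² + (-0.0361·111.27)²) = √(201.449765 + 16.135060) = 14.7508 km
  E14: √((0.0120·111.32)² + (-0.0143·111.27)²) = √(1.784469 + 2.531793) = 2.0776 km
  E3: √((-0.0333·111.32)² + (-0.0683·111.27)²) = √(13.741523 + 57.756063) = 8.4556 km
  E12: √((0.0158·111.32)² + (-0.0323·111.27)²) = √(3.093574 + 12.916987) = 4.0013 km
  → nearest: E14 (2.0776 km)
Q at 1.7114°N, 102.6002°E:
  E15: √((-0.1128·111.32)² + (-0.1745·111.27)²) = √(157.675637 + 377.004938) = 23.1232 km
  E14: √((0.0267·111.32)² + (-0.1527·111.27)²) = √(8.834234 + 288.691668) = 17.2489 km
  E3: √((-0.0186·111.32)² + (-0.2067·111.27)²) = √(4.287186 + 528.977414) = 23.0925 km
  E12: √((0.0305·111.32)² + (-0.1707·111.27)²) = √(11.527790 + 360.764021) = 19.2949 km
  → nearest: E14 (17.2489 km)
R at 1.5304°N, 102.6046°E:
  E15: √((0.0682·111.32)² + (-0.1789·111.27)²) = √(57.638828 + 396.256918) = 21.3048 km
  E14: √((0.2077·111.32)² + (-0.1571·111.27)²) = √(534.588225 + 305.568475) = 28.9855 km
  E3: √((0.1624·111.32)² + (-0.2111·111.27)²) = √(326.827390 + 551.737678) = 29.6406 km
  E12: √((0.2115·111.32)² + (-0.1751·111.27)²) = √(554.328412 + 379.601979) = 30.5603 km
  → nearest: E15 (21.3048 km)

P→E14; Q→E14; R→E15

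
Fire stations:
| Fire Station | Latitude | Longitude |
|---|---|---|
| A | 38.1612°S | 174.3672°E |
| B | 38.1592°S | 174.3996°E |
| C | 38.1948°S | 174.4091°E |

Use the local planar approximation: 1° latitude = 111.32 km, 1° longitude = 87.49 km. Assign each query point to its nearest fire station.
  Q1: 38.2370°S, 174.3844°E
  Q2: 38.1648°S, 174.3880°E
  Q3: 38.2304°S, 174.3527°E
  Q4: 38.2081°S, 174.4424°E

Q1 at 38.2370°S, 174.3844°E:
  A: 8.5712 km
  B: 8.7622 km
  C: 5.1709 km
  → nearest: C (5.1709 km)
Q2 at 38.1648°S, 174.3880°E:
  A: 1.8634 km
  B: 1.1911 km
  C: 3.8159 km
  → nearest: B (1.1911 km)
Q3 at 38.2304°S, 174.3527°E:
  A: 7.8071 km
  B: 8.9251 km
  C: 6.3288 km
  → nearest: C (6.3288 km)
Q4 at 38.2081°S, 174.4424°E:
  A: 8.3991 km
  B: 6.6071 km
  C: 3.2680 km
  → nearest: C (3.2680 km)

Q1→C; Q2→B; Q3→C; Q4→C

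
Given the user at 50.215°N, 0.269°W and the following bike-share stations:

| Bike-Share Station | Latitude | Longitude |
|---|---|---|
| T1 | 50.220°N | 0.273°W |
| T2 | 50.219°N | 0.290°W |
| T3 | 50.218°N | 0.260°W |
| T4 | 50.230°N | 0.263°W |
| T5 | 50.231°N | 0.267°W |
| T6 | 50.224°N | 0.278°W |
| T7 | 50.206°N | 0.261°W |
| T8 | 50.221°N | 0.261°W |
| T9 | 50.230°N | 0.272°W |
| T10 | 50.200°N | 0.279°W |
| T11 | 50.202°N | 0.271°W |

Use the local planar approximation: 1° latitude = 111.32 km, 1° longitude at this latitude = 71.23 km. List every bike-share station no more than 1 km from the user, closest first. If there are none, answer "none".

T1, T3, T8

Distances from 50.215°N, 0.269°W:
T1: √((0.005·111.32)² + (-0.004·71.23)²) = √(0.30980 + 0.08118) = 0.625 km
T2: √((0.004·111.32)² + (-0.021·71.23)²) = √(0.19827 + 2.23751) = 1.561 km
T3: √((0.003·111.32)² + (0.009·71.23)²) = √(0.11153 + 0.41097) = 0.723 km
T4: √((0.015·111.32)² + (0.006·71.23)²) = √(2.78823 + 0.18265) = 1.724 km
T5: √((0.016·111.32)² + (0.002·71.23)²) = √(3.17239 + 0.02029) = 1.787 km
T6: √((0.009·111.32)² + (-0.009·71.23)²) = √(1.00376 + 0.41097) = 1.189 km
T7: √((-0.009·111.32)² + (0.008·71.23)²) = √(1.00376 + 0.32472) = 1.153 km
T8: √((0.006·111.32)² + (0.008·71.23)²) = √(0.44612 + 0.32472) = 0.878 km
T9: √((0.015·111.32)² + (-0.003·71.23)²) = √(2.78823 + 0.04566) = 1.683 km
T10: √((-0.015·111.32)² + (-0.010·71.23)²) = √(2.78823 + 0.50737) = 1.815 km
T11: √((-0.013·111.32)² + (-0.002·71.23)²) = √(2.09427 + 0.02029) = 1.454 km
Threshold 1 km: T1 (0.625 km), T3 (0.723 km), T8 (0.878 km) are within range.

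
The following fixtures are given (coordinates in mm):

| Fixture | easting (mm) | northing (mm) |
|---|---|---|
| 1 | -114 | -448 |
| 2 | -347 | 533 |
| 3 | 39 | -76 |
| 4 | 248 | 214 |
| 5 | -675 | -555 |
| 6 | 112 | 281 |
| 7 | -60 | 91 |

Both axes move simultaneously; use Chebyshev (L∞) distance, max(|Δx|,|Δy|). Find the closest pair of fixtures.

Pairwise distances:
4–6: 136 mm
3–7: 167 mm
6–7: 190 mm
3–4: 290 mm
4–7: 308 mm
3–6: 357 mm
1–3: 372 mm
2–7: 442 mm
2–6: 459 mm
1–7: 539 mm
1–5: 561 mm
2–4: 595 mm
2–3: 609 mm
5–7: 646 mm
1–4: 662 mm
3–5: 714 mm
1–6: 729 mm
5–6: 836 mm
4–5: 923 mm
1–2: 981 mm
2–5: 1088 mm
Closest pair: 4–6 at 136 mm.

4 and 6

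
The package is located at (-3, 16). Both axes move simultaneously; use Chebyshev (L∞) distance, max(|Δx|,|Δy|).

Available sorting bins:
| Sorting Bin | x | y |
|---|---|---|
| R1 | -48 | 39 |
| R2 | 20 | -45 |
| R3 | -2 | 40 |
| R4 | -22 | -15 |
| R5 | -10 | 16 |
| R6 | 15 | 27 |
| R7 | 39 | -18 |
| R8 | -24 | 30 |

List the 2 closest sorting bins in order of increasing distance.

Distances from (-3, 16):
R1: 45
R2: 61
R3: 24
R4: 31
R5: 7
R6: 18
R7: 42
R8: 21
Sorted: R5 (7) < R6 (18) < R8 (21) < R3 (24) < …

R5, R6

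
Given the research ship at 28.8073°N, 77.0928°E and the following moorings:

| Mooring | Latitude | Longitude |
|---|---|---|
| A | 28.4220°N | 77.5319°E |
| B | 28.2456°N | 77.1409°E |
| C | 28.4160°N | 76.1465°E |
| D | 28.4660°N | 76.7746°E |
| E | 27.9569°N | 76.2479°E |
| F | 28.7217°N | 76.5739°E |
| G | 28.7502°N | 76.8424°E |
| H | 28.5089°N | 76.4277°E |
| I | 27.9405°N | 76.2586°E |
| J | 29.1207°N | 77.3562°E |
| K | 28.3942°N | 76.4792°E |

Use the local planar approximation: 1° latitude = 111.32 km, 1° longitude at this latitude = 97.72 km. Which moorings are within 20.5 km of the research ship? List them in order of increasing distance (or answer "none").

Distances from 28.8073°N, 77.0928°E:
A: √((-0.3853·111.32)² + (0.4391·97.72)²) = √(1839.689007 + 1841.169580) = 60.6701 km
B: √((-0.5617·111.32)² + (0.0481·97.72)²) = √(3909.806309 + 22.093121) = 62.7049 km
C: √((-0.3913·111.32)² + (-0.9463·97.72)²) = √(1897.431434 + 8551.151420) = 102.2183 km
D: √((-0.3413·111.32)² + (-0.3182·97.72)²) = √(1443.507258 + 966.868179) = 49.0956 km
E: √((-0.8504·111.32)² + (-0.8449·97.72)²) = √(8961.751524 + 6816.752669) = 125.6125 km
F: √((-0.0856·111.32)² + (-0.5189·97.72)²) = √(90.801689 + 2571.190519) = 51.5945 km
G: √((-0.0571·111.32)² + (-0.2504·97.72)²) = √(40.403465 + 598.736268) = 25.2812 km
H: √((-0.2984·111.32)² + (-0.6651·97.72)²) = √(1103.428083 + 4224.164401) = 72.9904 km
I: √((-0.8668·111.32)² + (-0.8342·97.72)²) = √(9310.740029 + 6645.188237) = 126.3168 km
J: √((0.3134·111.32)² + (0.2634·97.72)²) = √(1217.150774 + 662.519183) = 43.3552 km
K: √((-0.4131·111.32)² + (-0.6136·97.72)²) = √(2114.739052 + 3595.320562) = 75.5649 km
Threshold 20.5 km: none within range.

none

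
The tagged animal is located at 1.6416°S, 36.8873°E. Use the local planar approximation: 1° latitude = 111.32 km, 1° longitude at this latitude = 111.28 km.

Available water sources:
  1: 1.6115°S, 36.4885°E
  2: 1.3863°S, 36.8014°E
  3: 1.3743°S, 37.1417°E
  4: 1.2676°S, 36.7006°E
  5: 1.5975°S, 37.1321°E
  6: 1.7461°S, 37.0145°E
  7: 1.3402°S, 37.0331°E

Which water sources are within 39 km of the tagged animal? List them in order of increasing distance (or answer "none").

6, 5, 2, 7

Distances from 1.6416°S, 36.8873°E:
1: √((0.0301·111.32)² + (-0.3988·111.28)²) = √(11.227405 + 1969.448067) = 44.5048 km
2: √((0.2553·111.32)² + (-0.0859·111.28)²) = √(807.696173 + 91.373563) = 29.9845 km
3: √((0.2673·111.32)² + (0.2544·111.28)²) = √(885.409776 + 801.435264) = 41.0712 km
4: √((0.3740·111.32)² + (-0.1867·111.28)²) = √(1733.363310 + 431.641179) = 46.5296 km
5: √((0.0441·111.32)² + (0.2448·111.28)²) = √(24.100362 + 742.090823) = 27.6802 km
6: √((-0.1045·111.32)² + (0.1272·111.28)²) = √(135.325293 + 200.358816) = 18.3217 km
7: √((0.3014·111.32)² + (0.1458·111.28)²) = √(1125.726504 + 263.238424) = 37.2688 km
Threshold 39 km: 6 (18.3217 km), 5 (27.6802 km), 2 (29.9845 km), 7 (37.2688 km) are within range.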